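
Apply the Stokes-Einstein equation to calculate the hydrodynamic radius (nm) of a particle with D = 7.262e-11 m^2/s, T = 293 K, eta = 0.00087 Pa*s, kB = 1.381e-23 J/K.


Stokes-Einstein: R = kB*T / (6*pi*eta*D)
R = 1.381e-23 * 293 / (6 * pi * 0.00087 * 7.262e-11)
R = 3.3977e-09 m = 3.4 nm

3.4


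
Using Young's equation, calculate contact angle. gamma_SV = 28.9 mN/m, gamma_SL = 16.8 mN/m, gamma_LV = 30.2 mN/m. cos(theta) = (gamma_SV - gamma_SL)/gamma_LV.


cos(theta) = (gamma_SV - gamma_SL) / gamma_LV
cos(theta) = (28.9 - 16.8) / 30.2
cos(theta) = 0.400662
theta = arccos(0.400662) = 66.38 degrees

66.38


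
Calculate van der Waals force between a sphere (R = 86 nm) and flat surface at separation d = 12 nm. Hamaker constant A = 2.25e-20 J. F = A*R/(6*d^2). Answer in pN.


Convert to SI: R = 86 nm = 8.6e-08 m, d = 12 nm = 1.2e-08 m
F = A * R / (6 * d^2)
F = 2.25e-20 * 8.6e-08 / (6 * (1.2e-08)^2)
F = 2.23958e-12 N = 2.24 pN

2.24


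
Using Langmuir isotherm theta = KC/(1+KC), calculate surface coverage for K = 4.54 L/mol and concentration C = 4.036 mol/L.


Langmuir isotherm: theta = K*C / (1 + K*C)
K*C = 4.54 * 4.036 = 18.32344
theta = 18.32344 / (1 + 18.32344) = 18.32344 / 19.32344
theta = 0.9482

0.9482


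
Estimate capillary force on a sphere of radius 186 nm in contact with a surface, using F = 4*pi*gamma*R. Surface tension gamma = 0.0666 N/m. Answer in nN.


Convert radius: R = 186 nm = 1.86e-07 m
F = 4 * pi * gamma * R
F = 4 * pi * 0.0666 * 1.86e-07
F = 1.55667e-07 N = 155.6672 nN

155.6672


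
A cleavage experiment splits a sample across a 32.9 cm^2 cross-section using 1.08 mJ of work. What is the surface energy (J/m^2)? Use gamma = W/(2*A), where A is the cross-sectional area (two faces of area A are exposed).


Convert: A = 32.9 cm^2 = 0.00329 m^2, W = 1.08 mJ = 0.00108 J
Cleaving exposes two faces of area A, so total new surface = 2*A and gamma = W / (2*A)
gamma = 0.00108 / (2 * 0.00329)
gamma = 0.164 J/m^2

0.164


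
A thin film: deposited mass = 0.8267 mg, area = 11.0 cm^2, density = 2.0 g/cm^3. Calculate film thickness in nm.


Convert: m = 0.8267 mg = 8.2670e-07 kg, A = 11.0 cm^2 = 1.1000e-03 m^2, rho = 2.0 g/cm^3 = 2000 kg/m^3
t = m / (A * rho)
t = 8.2670e-07 / (1.1000e-03 * 2000)
t = 3.7577e-07 m = 375.8 nm

375.8


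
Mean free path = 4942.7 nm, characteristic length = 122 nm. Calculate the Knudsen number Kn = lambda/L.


Knudsen number Kn = lambda / L
Kn = 4942.7 / 122
Kn = 40.5139

40.5139


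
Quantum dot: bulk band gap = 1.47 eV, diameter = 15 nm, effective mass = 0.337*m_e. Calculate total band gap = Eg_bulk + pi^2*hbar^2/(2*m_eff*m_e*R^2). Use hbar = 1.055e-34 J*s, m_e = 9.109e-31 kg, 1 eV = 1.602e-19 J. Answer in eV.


Radius R = 15/2 nm = 7.5e-09 m
Confinement energy dE = pi^2 * hbar^2 / (2 * m_eff * m_e * R^2)
dE = pi^2 * (1.055e-34)^2 / (2 * 0.337 * 9.109e-31 * (7.5e-09)^2) J, divided by 1.602e-19 J/eV
dE = 0.0199 eV
Total band gap = E_g(bulk) + dE = 1.47 + 0.0199 = 1.4899 eV

1.4899


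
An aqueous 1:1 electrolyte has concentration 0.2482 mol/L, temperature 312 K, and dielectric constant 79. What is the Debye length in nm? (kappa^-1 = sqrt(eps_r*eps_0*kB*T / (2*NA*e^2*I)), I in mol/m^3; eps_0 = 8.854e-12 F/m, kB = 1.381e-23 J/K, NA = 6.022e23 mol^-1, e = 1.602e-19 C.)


Ionic strength I = 0.2482 * 1^2 * 1000 = 248.2 mol/m^3
kappa^-1 = sqrt(79 * 8.854e-12 * 1.381e-23 * 312 / (2 * 6.022e23 * (1.602e-19)^2 * 248.2))
kappa^-1 = 0.627 nm

0.627


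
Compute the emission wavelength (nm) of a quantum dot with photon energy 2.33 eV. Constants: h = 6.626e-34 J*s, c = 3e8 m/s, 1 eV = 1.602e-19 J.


Convert energy: E = 2.33 eV = 2.33 * 1.602e-19 = 3.73266e-19 J
lambda = h*c / E = 6.626e-34 * 3e8 / 3.73266e-19
lambda = 5.32542e-07 m = 532.5 nm

532.5


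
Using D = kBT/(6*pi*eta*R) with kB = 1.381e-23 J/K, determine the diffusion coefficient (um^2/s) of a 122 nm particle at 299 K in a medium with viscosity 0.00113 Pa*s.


Radius R = 122/2 = 61 nm = 6.1e-08 m
D = kB*T / (6*pi*eta*R)
D = 1.381e-23 * 299 / (6 * pi * 0.00113 * 6.1e-08)
D = 3.17801e-12 m^2/s = 3.178 um^2/s

3.178


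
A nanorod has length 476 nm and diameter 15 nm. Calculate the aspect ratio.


Aspect ratio AR = length / diameter
AR = 476 / 15
AR = 31.73

31.73


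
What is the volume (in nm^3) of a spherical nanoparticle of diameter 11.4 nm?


Radius r = 11.4/2 = 5.7 nm
Volume V = (4/3) * pi * r^3
V = (4/3) * pi * (5.7)^3
V = 775.73 nm^3

775.73


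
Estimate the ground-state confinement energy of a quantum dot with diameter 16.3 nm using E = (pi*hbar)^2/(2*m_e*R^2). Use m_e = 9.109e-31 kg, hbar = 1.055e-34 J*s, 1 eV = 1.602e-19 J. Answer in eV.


Radius R = 16.3/2 = 8.15 nm = 8.15e-09 m
E = (pi * 1.055e-34)^2 / (2 * 9.109e-31 * (8.15e-09)^2)
E(J) = 9.07797e-22
E = E(J) / 1.602e-19 = 0.0057 eV

0.0057


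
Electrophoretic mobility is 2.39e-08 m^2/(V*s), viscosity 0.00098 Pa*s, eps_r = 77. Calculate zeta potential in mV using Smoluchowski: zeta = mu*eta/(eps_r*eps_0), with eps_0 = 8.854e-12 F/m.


Smoluchowski equation: zeta = mu * eta / (eps_r * eps_0)
zeta = 2.39e-08 * 0.00098 / (77 * 8.854e-12)
zeta = 0.034355 V = 34.36 mV

34.36


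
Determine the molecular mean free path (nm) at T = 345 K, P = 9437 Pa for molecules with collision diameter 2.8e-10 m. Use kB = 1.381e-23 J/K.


Mean free path: lambda = kB*T / (sqrt(2) * pi * d^2 * P)
lambda = 1.381e-23 * 345 / (sqrt(2) * pi * (2.8e-10)^2 * 9437)
lambda = 1.44943e-06 m
lambda = 1449.43 nm

1449.43


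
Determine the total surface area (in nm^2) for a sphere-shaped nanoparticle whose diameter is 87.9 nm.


Radius r = 87.9/2 = 43.95 nm
Surface area SA = 4 * pi * r^2
SA = 4 * pi * (43.95)^2
SA = 24273.23 nm^2

24273.23


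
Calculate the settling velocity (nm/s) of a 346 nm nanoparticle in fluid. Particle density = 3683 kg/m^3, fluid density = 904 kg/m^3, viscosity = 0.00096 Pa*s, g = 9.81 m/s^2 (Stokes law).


Radius R = 346/2 nm = 1.73e-07 m
Density difference = 3683 - 904 = 2779 kg/m^3
v = 2 * R^2 * (rho_p - rho_f) * g / (9 * eta)
v = 2 * (1.73e-07)^2 * 2779 * 9.81 / (9 * 0.00096)
v = 1.88871e-07 m/s = 188.8713 nm/s

188.8713


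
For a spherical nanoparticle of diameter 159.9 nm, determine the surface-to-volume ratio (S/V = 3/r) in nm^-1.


Radius r = 159.9/2 = 79.95 nm
S/V = 3 / r = 3 / 79.95
S/V = 0.0375 nm^-1

0.0375


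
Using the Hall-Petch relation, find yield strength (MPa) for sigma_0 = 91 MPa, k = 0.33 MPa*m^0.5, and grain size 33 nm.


d = 33 nm = 3.3e-08 m
sqrt(d) = 0.000181659
Hall-Petch contribution = k / sqrt(d) = 0.33 / 0.000181659 = 1816.6 MPa
sigma = sigma_0 + k/sqrt(d) = 91 + 1816.6 = 1907.6 MPa

1907.6


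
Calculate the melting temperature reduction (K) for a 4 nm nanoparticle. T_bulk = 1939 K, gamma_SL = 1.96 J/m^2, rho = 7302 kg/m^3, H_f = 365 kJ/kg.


Radius R = 4/2 = 2 nm = 2e-09 m
Convert H_f = 365 kJ/kg = 365000 J/kg
dT = 2 * gamma_SL * T_bulk / (rho * H_f * R)
dT = 2 * 1.96 * 1939 / (7302 * 365000 * 2e-09)
dT = 1425.9 K

1425.9


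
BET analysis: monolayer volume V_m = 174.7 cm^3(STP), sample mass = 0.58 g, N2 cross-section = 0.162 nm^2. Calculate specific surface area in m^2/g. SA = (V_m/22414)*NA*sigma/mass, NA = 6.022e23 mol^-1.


Number of moles in monolayer = V_m / 22414 = 174.7 / 22414 = 0.00779424
Number of molecules = moles * NA = 0.00779424 * 6.022e23
SA = molecules * sigma / mass
SA = (174.7 / 22414) * 6.022e23 * 0.162e-18 / 0.58
SA = 1311.0 m^2/g

1311.0


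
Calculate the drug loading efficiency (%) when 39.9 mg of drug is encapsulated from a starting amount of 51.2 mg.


Drug loading efficiency = (drug loaded / drug initial) * 100
DLE = 39.9 / 51.2 * 100
DLE = 0.7793 * 100
DLE = 77.93%

77.93


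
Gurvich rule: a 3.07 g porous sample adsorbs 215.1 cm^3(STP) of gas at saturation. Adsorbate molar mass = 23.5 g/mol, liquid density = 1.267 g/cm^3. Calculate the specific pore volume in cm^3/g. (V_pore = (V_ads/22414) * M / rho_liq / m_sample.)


Moles adsorbed n = V_ads / 22414 = 215.1 / 22414 = 9.596681e-03 mol
Liquid volume V_liq = n * M / rho_liq = 9.596681e-03 * 23.5 / 1.267 = 0.17800 cm^3
Specific pore volume V_pore = V_liq / m_sample = 0.17800 / 3.07
V_pore = 0.058 cm^3/g

0.058


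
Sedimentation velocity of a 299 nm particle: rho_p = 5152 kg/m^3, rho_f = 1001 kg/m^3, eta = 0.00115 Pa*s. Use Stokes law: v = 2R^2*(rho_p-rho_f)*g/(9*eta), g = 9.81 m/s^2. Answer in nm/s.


Radius R = 299/2 nm = 1.495e-07 m
Density difference = 5152 - 1001 = 4151 kg/m^3
v = 2 * R^2 * (rho_p - rho_f) * g / (9 * eta)
v = 2 * (1.495e-07)^2 * 4151 * 9.81 / (9 * 0.00115)
v = 1.75871e-07 m/s = 175.8708 nm/s

175.8708


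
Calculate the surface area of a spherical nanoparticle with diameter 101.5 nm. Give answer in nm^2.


Radius r = 101.5/2 = 50.75 nm
Surface area SA = 4 * pi * r^2
SA = 4 * pi * (50.75)^2
SA = 32365.47 nm^2

32365.47


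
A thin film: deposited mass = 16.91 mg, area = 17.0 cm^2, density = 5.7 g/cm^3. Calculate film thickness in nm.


Convert: m = 16.91 mg = 1.6910e-05 kg, A = 17.0 cm^2 = 1.7000e-03 m^2, rho = 5.7 g/cm^3 = 5700 kg/m^3
t = m / (A * rho)
t = 1.6910e-05 / (1.7000e-03 * 5700)
t = 1.7451e-06 m = 1745.1 nm

1745.1


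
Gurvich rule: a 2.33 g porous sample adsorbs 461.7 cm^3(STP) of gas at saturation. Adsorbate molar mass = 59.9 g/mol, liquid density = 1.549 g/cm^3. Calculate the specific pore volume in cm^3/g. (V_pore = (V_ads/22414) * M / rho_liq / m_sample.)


Moles adsorbed n = V_ads / 22414 = 461.7 / 22414 = 2.059873e-02 mol
Liquid volume V_liq = n * M / rho_liq = 2.059873e-02 * 59.9 / 1.549 = 0.79656 cm^3
Specific pore volume V_pore = V_liq / m_sample = 0.79656 / 2.33
V_pore = 0.3419 cm^3/g

0.3419


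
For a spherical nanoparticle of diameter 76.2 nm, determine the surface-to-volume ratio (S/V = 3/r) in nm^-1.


Radius r = 76.2/2 = 38.1 nm
S/V = 3 / r = 3 / 38.1
S/V = 0.0787 nm^-1

0.0787


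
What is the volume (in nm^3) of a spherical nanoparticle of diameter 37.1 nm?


Radius r = 37.1/2 = 18.55 nm
Volume V = (4/3) * pi * r^3
V = (4/3) * pi * (18.55)^3
V = 26737.47 nm^3

26737.47


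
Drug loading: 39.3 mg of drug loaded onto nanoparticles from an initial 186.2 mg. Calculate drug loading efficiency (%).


Drug loading efficiency = (drug loaded / drug initial) * 100
DLE = 39.3 / 186.2 * 100
DLE = 0.2111 * 100
DLE = 21.11%

21.11


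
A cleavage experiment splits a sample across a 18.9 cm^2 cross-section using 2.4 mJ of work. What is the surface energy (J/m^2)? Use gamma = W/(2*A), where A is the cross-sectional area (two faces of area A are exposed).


Convert: A = 18.9 cm^2 = 0.00189 m^2, W = 2.4 mJ = 0.0024 J
Cleaving exposes two faces of area A, so total new surface = 2*A and gamma = W / (2*A)
gamma = 0.0024 / (2 * 0.00189)
gamma = 0.635 J/m^2

0.635


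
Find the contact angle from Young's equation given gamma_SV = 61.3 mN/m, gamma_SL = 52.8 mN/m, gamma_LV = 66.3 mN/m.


cos(theta) = (gamma_SV - gamma_SL) / gamma_LV
cos(theta) = (61.3 - 52.8) / 66.3
cos(theta) = 0.128205
theta = arccos(0.128205) = 82.63 degrees

82.63


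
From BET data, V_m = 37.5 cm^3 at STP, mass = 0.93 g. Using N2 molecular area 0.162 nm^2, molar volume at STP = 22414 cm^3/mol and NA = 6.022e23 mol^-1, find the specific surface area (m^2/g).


Number of moles in monolayer = V_m / 22414 = 37.5 / 22414 = 0.00167306
Number of molecules = moles * NA = 0.00167306 * 6.022e23
SA = molecules * sigma / mass
SA = (37.5 / 22414) * 6.022e23 * 0.162e-18 / 0.93
SA = 175.5 m^2/g

175.5


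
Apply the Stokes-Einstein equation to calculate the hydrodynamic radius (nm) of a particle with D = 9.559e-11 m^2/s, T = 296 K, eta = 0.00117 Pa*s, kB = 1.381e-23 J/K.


Stokes-Einstein: R = kB*T / (6*pi*eta*D)
R = 1.381e-23 * 296 / (6 * pi * 0.00117 * 9.559e-11)
R = 1.93904e-09 m = 1.94 nm

1.94


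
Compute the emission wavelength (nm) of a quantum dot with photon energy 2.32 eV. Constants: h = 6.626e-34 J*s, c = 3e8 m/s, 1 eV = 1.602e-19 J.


Convert energy: E = 2.32 eV = 2.32 * 1.602e-19 = 3.71664e-19 J
lambda = h*c / E = 6.626e-34 * 3e8 / 3.71664e-19
lambda = 5.34838e-07 m = 534.8 nm

534.8


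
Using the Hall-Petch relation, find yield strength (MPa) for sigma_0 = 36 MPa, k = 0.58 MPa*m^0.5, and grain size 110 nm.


d = 110 nm = 1.1e-07 m
sqrt(d) = 0.0003316625
Hall-Petch contribution = k / sqrt(d) = 0.58 / 0.0003316625 = 1748.8 MPa
sigma = sigma_0 + k/sqrt(d) = 36 + 1748.8 = 1784.8 MPa

1784.8


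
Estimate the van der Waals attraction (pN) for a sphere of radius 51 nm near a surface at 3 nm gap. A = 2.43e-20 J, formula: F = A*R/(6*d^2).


Convert to SI: R = 51 nm = 5.1e-08 m, d = 3 nm = 3e-09 m
F = A * R / (6 * d^2)
F = 2.43e-20 * 5.1e-08 / (6 * (3e-09)^2)
F = 2.295e-11 N = 22.95 pN

22.95


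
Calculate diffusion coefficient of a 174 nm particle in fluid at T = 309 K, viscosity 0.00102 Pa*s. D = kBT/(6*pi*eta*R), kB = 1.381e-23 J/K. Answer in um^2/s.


Radius R = 174/2 = 87 nm = 8.7e-08 m
D = kB*T / (6*pi*eta*R)
D = 1.381e-23 * 309 / (6 * pi * 0.00102 * 8.7e-08)
D = 2.55112e-12 m^2/s = 2.551 um^2/s

2.551


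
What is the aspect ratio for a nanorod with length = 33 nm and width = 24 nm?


Aspect ratio AR = length / diameter
AR = 33 / 24
AR = 1.38

1.38


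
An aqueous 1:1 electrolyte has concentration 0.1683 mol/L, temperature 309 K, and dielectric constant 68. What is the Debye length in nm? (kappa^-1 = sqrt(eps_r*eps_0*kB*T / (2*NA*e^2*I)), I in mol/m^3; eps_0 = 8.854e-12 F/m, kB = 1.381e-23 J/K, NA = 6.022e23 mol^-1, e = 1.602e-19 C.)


Ionic strength I = 0.1683 * 1^2 * 1000 = 168.3 mol/m^3
kappa^-1 = sqrt(68 * 8.854e-12 * 1.381e-23 * 309 / (2 * 6.022e23 * (1.602e-19)^2 * 168.3))
kappa^-1 = 0.703 nm

0.703


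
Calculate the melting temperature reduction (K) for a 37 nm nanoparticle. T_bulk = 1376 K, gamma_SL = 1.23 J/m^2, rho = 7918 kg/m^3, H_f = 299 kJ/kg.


Radius R = 37/2 = 18.5 nm = 1.85e-08 m
Convert H_f = 299 kJ/kg = 299000 J/kg
dT = 2 * gamma_SL * T_bulk / (rho * H_f * R)
dT = 2 * 1.23 * 1376 / (7918 * 299000 * 1.85e-08)
dT = 77.3 K

77.3


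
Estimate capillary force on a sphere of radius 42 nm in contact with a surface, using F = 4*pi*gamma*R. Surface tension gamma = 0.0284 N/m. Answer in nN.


Convert radius: R = 42 nm = 4.2e-08 m
F = 4 * pi * gamma * R
F = 4 * pi * 0.0284 * 4.2e-08
F = 1.49892e-08 N = 14.9892 nN

14.9892


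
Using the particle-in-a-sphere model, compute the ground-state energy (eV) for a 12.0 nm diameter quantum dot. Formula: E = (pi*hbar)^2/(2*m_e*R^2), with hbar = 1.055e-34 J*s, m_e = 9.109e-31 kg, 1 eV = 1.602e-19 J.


Radius R = 12.0/2 = 6 nm = 6e-09 m
E = (pi * 1.055e-34)^2 / (2 * 9.109e-31 * (6e-09)^2)
E(J) = 1.67495e-21
E = E(J) / 1.602e-19 = 0.0105 eV

0.0105


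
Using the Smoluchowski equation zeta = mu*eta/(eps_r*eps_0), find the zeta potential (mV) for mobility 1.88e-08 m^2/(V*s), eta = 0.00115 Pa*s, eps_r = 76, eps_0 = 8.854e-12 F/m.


Smoluchowski equation: zeta = mu * eta / (eps_r * eps_0)
zeta = 1.88e-08 * 0.00115 / (76 * 8.854e-12)
zeta = 0.032129 V = 32.13 mV

32.13


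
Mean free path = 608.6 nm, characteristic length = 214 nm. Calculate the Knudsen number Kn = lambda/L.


Knudsen number Kn = lambda / L
Kn = 608.6 / 214
Kn = 2.8439

2.8439


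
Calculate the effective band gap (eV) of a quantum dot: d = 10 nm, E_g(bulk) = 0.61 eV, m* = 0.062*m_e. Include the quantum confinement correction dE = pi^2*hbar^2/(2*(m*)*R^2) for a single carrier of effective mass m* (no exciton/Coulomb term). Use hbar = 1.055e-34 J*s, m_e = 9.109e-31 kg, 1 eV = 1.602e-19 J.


Radius R = 10/2 nm = 5e-09 m
Confinement energy dE = pi^2 * hbar^2 / (2 * m_eff * m_e * R^2)
dE = pi^2 * (1.055e-34)^2 / (2 * 0.062 * 9.109e-31 * (5e-09)^2) J, divided by 1.602e-19 J/eV
dE = 0.2428 eV
Total band gap = E_g(bulk) + dE = 0.61 + 0.2428 = 0.8528 eV

0.8528


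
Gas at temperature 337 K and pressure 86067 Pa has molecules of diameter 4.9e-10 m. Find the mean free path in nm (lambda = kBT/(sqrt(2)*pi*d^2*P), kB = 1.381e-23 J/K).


Mean free path: lambda = kB*T / (sqrt(2) * pi * d^2 * P)
lambda = 1.381e-23 * 337 / (sqrt(2) * pi * (4.9e-10)^2 * 86067)
lambda = 5.06909e-08 m
lambda = 50.69 nm

50.69


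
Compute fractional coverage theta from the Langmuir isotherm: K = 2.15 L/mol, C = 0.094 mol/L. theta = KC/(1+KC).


Langmuir isotherm: theta = K*C / (1 + K*C)
K*C = 2.15 * 0.094 = 0.2021
theta = 0.2021 / (1 + 0.2021) = 0.2021 / 1.2021
theta = 0.1681

0.1681


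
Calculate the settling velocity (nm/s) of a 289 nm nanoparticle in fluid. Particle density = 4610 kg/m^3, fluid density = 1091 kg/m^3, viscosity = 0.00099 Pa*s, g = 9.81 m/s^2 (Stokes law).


Radius R = 289/2 nm = 1.445e-07 m
Density difference = 4610 - 1091 = 3519 kg/m^3
v = 2 * R^2 * (rho_p - rho_f) * g / (9 * eta)
v = 2 * (1.445e-07)^2 * 3519 * 9.81 / (9 * 0.00099)
v = 1.61799e-07 m/s = 161.7992 nm/s

161.7992


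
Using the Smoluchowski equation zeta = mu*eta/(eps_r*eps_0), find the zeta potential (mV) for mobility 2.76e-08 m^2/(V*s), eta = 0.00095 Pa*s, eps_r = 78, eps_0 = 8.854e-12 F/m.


Smoluchowski equation: zeta = mu * eta / (eps_r * eps_0)
zeta = 2.76e-08 * 0.00095 / (78 * 8.854e-12)
zeta = 0.037966 V = 37.97 mV

37.97


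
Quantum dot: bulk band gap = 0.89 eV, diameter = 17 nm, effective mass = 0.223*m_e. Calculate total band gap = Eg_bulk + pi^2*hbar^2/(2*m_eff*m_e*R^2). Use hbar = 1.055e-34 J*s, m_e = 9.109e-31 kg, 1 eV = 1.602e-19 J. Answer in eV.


Radius R = 17/2 nm = 8.5e-09 m
Confinement energy dE = pi^2 * hbar^2 / (2 * m_eff * m_e * R^2)
dE = pi^2 * (1.055e-34)^2 / (2 * 0.223 * 9.109e-31 * (8.5e-09)^2) J, divided by 1.602e-19 J/eV
dE = 0.0234 eV
Total band gap = E_g(bulk) + dE = 0.89 + 0.0234 = 0.9134 eV

0.9134


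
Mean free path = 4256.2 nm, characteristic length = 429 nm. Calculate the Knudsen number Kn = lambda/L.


Knudsen number Kn = lambda / L
Kn = 4256.2 / 429
Kn = 9.9212

9.9212


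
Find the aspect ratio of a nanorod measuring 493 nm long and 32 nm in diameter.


Aspect ratio AR = length / diameter
AR = 493 / 32
AR = 15.41

15.41


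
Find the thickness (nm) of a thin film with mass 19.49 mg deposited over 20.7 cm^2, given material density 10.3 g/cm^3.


Convert: m = 19.49 mg = 1.9490e-05 kg, A = 20.7 cm^2 = 2.0700e-03 m^2, rho = 10.3 g/cm^3 = 10300 kg/m^3
t = m / (A * rho)
t = 1.9490e-05 / (2.0700e-03 * 10300)
t = 9.1412e-07 m = 914.1 nm

914.1


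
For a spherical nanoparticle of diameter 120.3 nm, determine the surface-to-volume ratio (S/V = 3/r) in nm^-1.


Radius r = 120.3/2 = 60.15 nm
S/V = 3 / r = 3 / 60.15
S/V = 0.0499 nm^-1

0.0499


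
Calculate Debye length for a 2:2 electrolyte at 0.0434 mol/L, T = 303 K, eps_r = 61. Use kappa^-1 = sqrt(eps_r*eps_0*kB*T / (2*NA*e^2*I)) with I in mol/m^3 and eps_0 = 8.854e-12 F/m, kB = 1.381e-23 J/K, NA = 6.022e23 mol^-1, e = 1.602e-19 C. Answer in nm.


Ionic strength I = 0.0434 * 2^2 * 1000 = 173.6 mol/m^3
kappa^-1 = sqrt(61 * 8.854e-12 * 1.381e-23 * 303 / (2 * 6.022e23 * (1.602e-19)^2 * 173.6))
kappa^-1 = 0.649 nm

0.649


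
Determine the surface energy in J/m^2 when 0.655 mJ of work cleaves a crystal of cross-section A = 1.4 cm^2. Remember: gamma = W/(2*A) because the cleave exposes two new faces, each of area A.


Convert: A = 1.4 cm^2 = 0.00014 m^2, W = 0.655 mJ = 0.000655 J
Cleaving exposes two faces of area A, so total new surface = 2*A and gamma = W / (2*A)
gamma = 0.000655 / (2 * 0.00014)
gamma = 2.339 J/m^2

2.339


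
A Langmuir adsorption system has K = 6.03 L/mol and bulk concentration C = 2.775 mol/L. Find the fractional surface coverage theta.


Langmuir isotherm: theta = K*C / (1 + K*C)
K*C = 6.03 * 2.775 = 16.73325
theta = 16.73325 / (1 + 16.73325) = 16.73325 / 17.73325
theta = 0.9436

0.9436


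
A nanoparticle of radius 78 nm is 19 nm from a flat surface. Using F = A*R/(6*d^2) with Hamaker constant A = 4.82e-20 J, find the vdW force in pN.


Convert to SI: R = 78 nm = 7.8e-08 m, d = 19 nm = 1.9e-08 m
F = A * R / (6 * d^2)
F = 4.82e-20 * 7.8e-08 / (6 * (1.9e-08)^2)
F = 1.73573e-12 N = 1.736 pN

1.736


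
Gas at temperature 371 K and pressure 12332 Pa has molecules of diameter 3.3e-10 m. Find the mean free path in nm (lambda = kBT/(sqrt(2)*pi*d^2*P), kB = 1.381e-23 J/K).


Mean free path: lambda = kB*T / (sqrt(2) * pi * d^2 * P)
lambda = 1.381e-23 * 371 / (sqrt(2) * pi * (3.3e-10)^2 * 12332)
lambda = 8.587e-07 m
lambda = 858.7 nm

858.7


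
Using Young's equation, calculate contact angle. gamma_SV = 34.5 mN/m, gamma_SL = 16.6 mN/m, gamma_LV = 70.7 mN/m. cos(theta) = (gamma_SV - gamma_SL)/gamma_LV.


cos(theta) = (gamma_SV - gamma_SL) / gamma_LV
cos(theta) = (34.5 - 16.6) / 70.7
cos(theta) = 0.253182
theta = arccos(0.253182) = 75.33 degrees

75.33


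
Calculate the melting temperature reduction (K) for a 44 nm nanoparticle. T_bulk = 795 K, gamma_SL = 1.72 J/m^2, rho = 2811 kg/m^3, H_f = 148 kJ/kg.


Radius R = 44/2 = 22 nm = 2.2e-08 m
Convert H_f = 148 kJ/kg = 148000 J/kg
dT = 2 * gamma_SL * T_bulk / (rho * H_f * R)
dT = 2 * 1.72 * 795 / (2811 * 148000 * 2.2e-08)
dT = 298.8 K

298.8


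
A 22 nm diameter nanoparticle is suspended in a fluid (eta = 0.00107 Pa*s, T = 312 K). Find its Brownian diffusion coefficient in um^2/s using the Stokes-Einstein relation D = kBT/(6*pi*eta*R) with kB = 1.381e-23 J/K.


Radius R = 22/2 = 11 nm = 1.1e-08 m
D = kB*T / (6*pi*eta*R)
D = 1.381e-23 * 312 / (6 * pi * 0.00107 * 1.1e-08)
D = 1.9421e-11 m^2/s = 19.421 um^2/s

19.421


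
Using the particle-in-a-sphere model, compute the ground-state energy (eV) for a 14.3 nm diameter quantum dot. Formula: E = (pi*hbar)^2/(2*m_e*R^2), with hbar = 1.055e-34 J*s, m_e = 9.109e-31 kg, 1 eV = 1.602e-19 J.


Radius R = 14.3/2 = 7.15 nm = 7.15e-09 m
E = (pi * 1.055e-34)^2 / (2 * 9.109e-31 * (7.15e-09)^2)
E(J) = 1.17948e-21
E = E(J) / 1.602e-19 = 0.0074 eV

0.0074


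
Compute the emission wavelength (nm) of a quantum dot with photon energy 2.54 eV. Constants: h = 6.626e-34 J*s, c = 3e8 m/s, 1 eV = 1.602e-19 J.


Convert energy: E = 2.54 eV = 2.54 * 1.602e-19 = 4.06908e-19 J
lambda = h*c / E = 6.626e-34 * 3e8 / 4.06908e-19
lambda = 4.88513e-07 m = 488.5 nm

488.5


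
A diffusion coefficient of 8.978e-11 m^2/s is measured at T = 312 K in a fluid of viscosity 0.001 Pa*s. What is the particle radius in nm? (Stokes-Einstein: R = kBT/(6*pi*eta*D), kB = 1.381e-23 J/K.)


Stokes-Einstein: R = kB*T / (6*pi*eta*D)
R = 1.381e-23 * 312 / (6 * pi * 0.001 * 8.978e-11)
R = 2.54605e-09 m = 2.55 nm

2.55


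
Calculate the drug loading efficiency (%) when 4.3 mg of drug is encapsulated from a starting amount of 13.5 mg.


Drug loading efficiency = (drug loaded / drug initial) * 100
DLE = 4.3 / 13.5 * 100
DLE = 0.3185 * 100
DLE = 31.85%

31.85


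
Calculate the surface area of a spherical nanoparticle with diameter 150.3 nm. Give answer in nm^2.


Radius r = 150.3/2 = 75.15 nm
Surface area SA = 4 * pi * r^2
SA = 4 * pi * (75.15)^2
SA = 70968.86 nm^2

70968.86


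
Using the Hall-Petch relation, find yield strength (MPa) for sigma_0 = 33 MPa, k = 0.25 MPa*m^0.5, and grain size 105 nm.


d = 105 nm = 1.05e-07 m
sqrt(d) = 0.000324037
Hall-Petch contribution = k / sqrt(d) = 0.25 / 0.000324037 = 771.5 MPa
sigma = sigma_0 + k/sqrt(d) = 33 + 771.5 = 804.5 MPa

804.5


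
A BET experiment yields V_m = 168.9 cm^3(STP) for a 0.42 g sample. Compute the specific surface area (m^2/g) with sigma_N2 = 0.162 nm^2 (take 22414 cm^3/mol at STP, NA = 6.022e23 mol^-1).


Number of moles in monolayer = V_m / 22414 = 168.9 / 22414 = 0.00753547
Number of molecules = moles * NA = 0.00753547 * 6.022e23
SA = molecules * sigma / mass
SA = (168.9 / 22414) * 6.022e23 * 0.162e-18 / 0.42
SA = 1750.3 m^2/g

1750.3


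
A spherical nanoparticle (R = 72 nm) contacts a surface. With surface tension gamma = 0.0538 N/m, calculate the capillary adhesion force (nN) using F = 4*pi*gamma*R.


Convert radius: R = 72 nm = 7.2e-08 m
F = 4 * pi * gamma * R
F = 4 * pi * 0.0538 * 7.2e-08
F = 4.86771e-08 N = 48.6771 nN

48.6771


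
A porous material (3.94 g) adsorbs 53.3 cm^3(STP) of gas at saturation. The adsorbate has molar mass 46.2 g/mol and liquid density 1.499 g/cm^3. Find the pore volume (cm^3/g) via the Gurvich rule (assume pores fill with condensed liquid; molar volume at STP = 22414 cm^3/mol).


Moles adsorbed n = V_ads / 22414 = 53.3 / 22414 = 2.377978e-03 mol
Liquid volume V_liq = n * M / rho_liq = 2.377978e-03 * 46.2 / 1.499 = 0.07329 cm^3
Specific pore volume V_pore = V_liq / m_sample = 0.07329 / 3.94
V_pore = 0.0186 cm^3/g

0.0186


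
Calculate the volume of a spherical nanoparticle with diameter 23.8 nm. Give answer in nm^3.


Radius r = 23.8/2 = 11.9 nm
Volume V = (4/3) * pi * r^3
V = (4/3) * pi * (11.9)^3
V = 7058.78 nm^3

7058.78


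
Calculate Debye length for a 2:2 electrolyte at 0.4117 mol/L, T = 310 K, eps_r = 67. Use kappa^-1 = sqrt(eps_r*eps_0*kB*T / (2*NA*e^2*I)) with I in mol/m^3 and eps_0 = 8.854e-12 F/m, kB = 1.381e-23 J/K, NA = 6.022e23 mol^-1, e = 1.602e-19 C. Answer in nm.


Ionic strength I = 0.4117 * 2^2 * 1000 = 1646.8 mol/m^3
kappa^-1 = sqrt(67 * 8.854e-12 * 1.381e-23 * 310 / (2 * 6.022e23 * (1.602e-19)^2 * 1646.8))
kappa^-1 = 0.223 nm

0.223


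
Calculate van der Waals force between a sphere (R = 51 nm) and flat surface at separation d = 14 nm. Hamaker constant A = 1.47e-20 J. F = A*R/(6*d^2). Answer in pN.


Convert to SI: R = 51 nm = 5.1e-08 m, d = 14 nm = 1.4e-08 m
F = A * R / (6 * d^2)
F = 1.47e-20 * 5.1e-08 / (6 * (1.4e-08)^2)
F = 6.375e-13 N = 0.637 pN

0.637


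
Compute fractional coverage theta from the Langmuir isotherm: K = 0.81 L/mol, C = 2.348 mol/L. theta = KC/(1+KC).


Langmuir isotherm: theta = K*C / (1 + K*C)
K*C = 0.81 * 2.348 = 1.90188
theta = 1.90188 / (1 + 1.90188) = 1.90188 / 2.90188
theta = 0.6554

0.6554


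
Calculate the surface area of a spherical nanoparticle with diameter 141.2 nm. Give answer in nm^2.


Radius r = 141.2/2 = 70.6 nm
Surface area SA = 4 * pi * r^2
SA = 4 * pi * (70.6)^2
SA = 62635.32 nm^2

62635.32


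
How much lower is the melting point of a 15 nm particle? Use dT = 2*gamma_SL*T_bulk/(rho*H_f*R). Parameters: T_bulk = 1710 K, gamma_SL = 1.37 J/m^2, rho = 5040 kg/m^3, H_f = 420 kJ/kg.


Radius R = 15/2 = 7.5 nm = 7.5e-09 m
Convert H_f = 420 kJ/kg = 420000 J/kg
dT = 2 * gamma_SL * T_bulk / (rho * H_f * R)
dT = 2 * 1.37 * 1710 / (5040 * 420000 * 7.5e-09)
dT = 295.1 K

295.1


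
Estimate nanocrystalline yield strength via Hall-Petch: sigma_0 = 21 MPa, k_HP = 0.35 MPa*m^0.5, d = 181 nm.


d = 181 nm = 1.81e-07 m
sqrt(d) = 0.0004254409
Hall-Petch contribution = k / sqrt(d) = 0.35 / 0.0004254409 = 822.7 MPa
sigma = sigma_0 + k/sqrt(d) = 21 + 822.7 = 843.7 MPa

843.7


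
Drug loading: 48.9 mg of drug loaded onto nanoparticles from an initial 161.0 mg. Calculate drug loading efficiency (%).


Drug loading efficiency = (drug loaded / drug initial) * 100
DLE = 48.9 / 161.0 * 100
DLE = 0.3037 * 100
DLE = 30.37%

30.37


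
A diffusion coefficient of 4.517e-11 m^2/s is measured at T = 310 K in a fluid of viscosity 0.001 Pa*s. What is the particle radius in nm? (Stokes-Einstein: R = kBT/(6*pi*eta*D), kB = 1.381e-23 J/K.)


Stokes-Einstein: R = kB*T / (6*pi*eta*D)
R = 1.381e-23 * 310 / (6 * pi * 0.001 * 4.517e-11)
R = 5.0281e-09 m = 5.03 nm

5.03


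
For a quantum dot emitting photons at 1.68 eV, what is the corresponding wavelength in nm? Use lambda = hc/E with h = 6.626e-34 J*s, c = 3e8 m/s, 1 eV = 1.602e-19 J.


Convert energy: E = 1.68 eV = 1.68 * 1.602e-19 = 2.69136e-19 J
lambda = h*c / E = 6.626e-34 * 3e8 / 2.69136e-19
lambda = 7.38586e-07 m = 738.6 nm

738.6


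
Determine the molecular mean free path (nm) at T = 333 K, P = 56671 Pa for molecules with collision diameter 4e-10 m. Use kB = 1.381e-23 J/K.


Mean free path: lambda = kB*T / (sqrt(2) * pi * d^2 * P)
lambda = 1.381e-23 * 333 / (sqrt(2) * pi * (4e-10)^2 * 56671)
lambda = 1.14154e-07 m
lambda = 114.15 nm

114.15


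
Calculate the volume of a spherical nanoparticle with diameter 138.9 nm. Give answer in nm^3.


Radius r = 138.9/2 = 69.45 nm
Volume V = (4/3) * pi * r^3
V = (4/3) * pi * (69.45)^3
V = 1403154.07 nm^3

1403154.07


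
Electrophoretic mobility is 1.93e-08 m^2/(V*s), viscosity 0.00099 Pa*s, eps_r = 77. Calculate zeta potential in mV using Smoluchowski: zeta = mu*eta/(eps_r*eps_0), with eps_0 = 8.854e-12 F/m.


Smoluchowski equation: zeta = mu * eta / (eps_r * eps_0)
zeta = 1.93e-08 * 0.00099 / (77 * 8.854e-12)
zeta = 0.028026 V = 28.03 mV

28.03


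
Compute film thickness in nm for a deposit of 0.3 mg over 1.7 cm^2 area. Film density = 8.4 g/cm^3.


Convert: m = 0.3 mg = 3.0000e-07 kg, A = 1.7 cm^2 = 1.7000e-04 m^2, rho = 8.4 g/cm^3 = 8400 kg/m^3
t = m / (A * rho)
t = 3.0000e-07 / (1.7000e-04 * 8400)
t = 2.1008e-07 m = 210.1 nm

210.1


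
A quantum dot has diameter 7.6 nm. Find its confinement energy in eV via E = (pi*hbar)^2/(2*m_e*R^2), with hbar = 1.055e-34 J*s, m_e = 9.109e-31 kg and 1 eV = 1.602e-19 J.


Radius R = 7.6/2 = 3.8 nm = 3.8e-09 m
E = (pi * 1.055e-34)^2 / (2 * 9.109e-31 * (3.8e-09)^2)
E(J) = 4.17577e-21
E = E(J) / 1.602e-19 = 0.0261 eV

0.0261


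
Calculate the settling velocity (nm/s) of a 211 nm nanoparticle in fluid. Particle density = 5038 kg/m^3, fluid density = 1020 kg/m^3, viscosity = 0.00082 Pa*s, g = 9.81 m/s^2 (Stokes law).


Radius R = 211/2 nm = 1.055e-07 m
Density difference = 5038 - 1020 = 4018 kg/m^3
v = 2 * R^2 * (rho_p - rho_f) * g / (9 * eta)
v = 2 * (1.055e-07)^2 * 4018 * 9.81 / (9 * 0.00082)
v = 1.18893e-07 m/s = 118.8933 nm/s

118.8933


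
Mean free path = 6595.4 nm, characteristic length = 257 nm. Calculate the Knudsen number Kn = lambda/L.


Knudsen number Kn = lambda / L
Kn = 6595.4 / 257
Kn = 25.663

25.663


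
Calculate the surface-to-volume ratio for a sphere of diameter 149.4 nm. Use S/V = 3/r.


Radius r = 149.4/2 = 74.7 nm
S/V = 3 / r = 3 / 74.7
S/V = 0.0402 nm^-1

0.0402


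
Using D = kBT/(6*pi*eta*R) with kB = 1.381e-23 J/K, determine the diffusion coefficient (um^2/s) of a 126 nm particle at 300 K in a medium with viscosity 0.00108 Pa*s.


Radius R = 126/2 = 63 nm = 6.3e-08 m
D = kB*T / (6*pi*eta*R)
D = 1.381e-23 * 300 / (6 * pi * 0.00108 * 6.3e-08)
D = 3.23035e-12 m^2/s = 3.23 um^2/s

3.23


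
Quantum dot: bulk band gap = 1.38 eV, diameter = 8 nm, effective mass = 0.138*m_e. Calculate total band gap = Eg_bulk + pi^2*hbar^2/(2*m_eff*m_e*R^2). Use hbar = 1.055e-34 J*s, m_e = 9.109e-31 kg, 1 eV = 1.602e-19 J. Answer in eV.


Radius R = 8/2 nm = 4e-09 m
Confinement energy dE = pi^2 * hbar^2 / (2 * m_eff * m_e * R^2)
dE = pi^2 * (1.055e-34)^2 / (2 * 0.138 * 9.109e-31 * (4e-09)^2) J, divided by 1.602e-19 J/eV
dE = 0.1705 eV
Total band gap = E_g(bulk) + dE = 1.38 + 0.1705 = 1.5505 eV

1.5505


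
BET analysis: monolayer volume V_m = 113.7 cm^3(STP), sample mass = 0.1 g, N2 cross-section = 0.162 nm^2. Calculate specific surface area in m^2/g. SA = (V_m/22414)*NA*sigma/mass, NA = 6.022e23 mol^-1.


Number of moles in monolayer = V_m / 22414 = 113.7 / 22414 = 0.00507272
Number of molecules = moles * NA = 0.00507272 * 6.022e23
SA = molecules * sigma / mass
SA = (113.7 / 22414) * 6.022e23 * 0.162e-18 / 0.1
SA = 4948.8 m^2/g

4948.8


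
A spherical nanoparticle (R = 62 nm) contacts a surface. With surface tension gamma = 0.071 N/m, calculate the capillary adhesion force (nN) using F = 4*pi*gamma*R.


Convert radius: R = 62 nm = 6.2e-08 m
F = 4 * pi * gamma * R
F = 4 * pi * 0.071 * 6.2e-08
F = 5.53172e-08 N = 55.3172 nN

55.3172


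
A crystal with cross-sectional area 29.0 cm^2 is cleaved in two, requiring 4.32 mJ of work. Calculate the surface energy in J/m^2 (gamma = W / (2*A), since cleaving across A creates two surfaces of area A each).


Convert: A = 29.0 cm^2 = 0.0029 m^2, W = 4.32 mJ = 0.00432 J
Cleaving exposes two faces of area A, so total new surface = 2*A and gamma = W / (2*A)
gamma = 0.00432 / (2 * 0.0029)
gamma = 0.745 J/m^2

0.745


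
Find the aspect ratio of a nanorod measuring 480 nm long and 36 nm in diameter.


Aspect ratio AR = length / diameter
AR = 480 / 36
AR = 13.33

13.33


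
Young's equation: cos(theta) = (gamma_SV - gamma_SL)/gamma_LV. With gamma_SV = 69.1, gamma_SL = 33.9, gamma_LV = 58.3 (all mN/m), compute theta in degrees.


cos(theta) = (gamma_SV - gamma_SL) / gamma_LV
cos(theta) = (69.1 - 33.9) / 58.3
cos(theta) = 0.603774
theta = arccos(0.603774) = 52.86 degrees

52.86


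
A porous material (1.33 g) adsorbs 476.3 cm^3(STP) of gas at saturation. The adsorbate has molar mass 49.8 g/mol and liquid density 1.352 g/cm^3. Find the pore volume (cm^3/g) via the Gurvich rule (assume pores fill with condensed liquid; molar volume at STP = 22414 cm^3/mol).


Moles adsorbed n = V_ads / 22414 = 476.3 / 22414 = 2.125011e-02 mol
Liquid volume V_liq = n * M / rho_liq = 2.125011e-02 * 49.8 / 1.352 = 0.78273 cm^3
Specific pore volume V_pore = V_liq / m_sample = 0.78273 / 1.33
V_pore = 0.5885 cm^3/g

0.5885


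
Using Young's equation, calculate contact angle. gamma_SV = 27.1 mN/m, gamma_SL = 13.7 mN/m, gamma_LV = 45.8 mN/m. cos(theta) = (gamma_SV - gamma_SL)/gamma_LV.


cos(theta) = (gamma_SV - gamma_SL) / gamma_LV
cos(theta) = (27.1 - 13.7) / 45.8
cos(theta) = 0.292576
theta = arccos(0.292576) = 72.99 degrees

72.99


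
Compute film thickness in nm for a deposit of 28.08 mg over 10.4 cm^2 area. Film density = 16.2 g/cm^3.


Convert: m = 28.08 mg = 2.8080e-05 kg, A = 10.4 cm^2 = 1.0400e-03 m^2, rho = 16.2 g/cm^3 = 16200 kg/m^3
t = m / (A * rho)
t = 2.8080e-05 / (1.0400e-03 * 16200)
t = 1.6667e-06 m = 1666.7 nm

1666.7


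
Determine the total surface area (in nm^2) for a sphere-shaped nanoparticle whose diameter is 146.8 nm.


Radius r = 146.8/2 = 73.4 nm
Surface area SA = 4 * pi * r^2
SA = 4 * pi * (73.4)^2
SA = 67702.08 nm^2

67702.08


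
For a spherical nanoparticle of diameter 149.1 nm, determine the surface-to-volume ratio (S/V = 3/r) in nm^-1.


Radius r = 149.1/2 = 74.55 nm
S/V = 3 / r = 3 / 74.55
S/V = 0.0402 nm^-1

0.0402


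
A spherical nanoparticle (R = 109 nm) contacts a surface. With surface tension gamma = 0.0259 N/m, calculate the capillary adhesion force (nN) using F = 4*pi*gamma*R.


Convert radius: R = 109 nm = 1.09e-07 m
F = 4 * pi * gamma * R
F = 4 * pi * 0.0259 * 1.09e-07
F = 3.54761e-08 N = 35.4761 nN

35.4761


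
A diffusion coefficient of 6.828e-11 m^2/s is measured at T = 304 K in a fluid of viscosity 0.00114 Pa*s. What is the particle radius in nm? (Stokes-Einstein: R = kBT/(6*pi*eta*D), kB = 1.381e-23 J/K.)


Stokes-Einstein: R = kB*T / (6*pi*eta*D)
R = 1.381e-23 * 304 / (6 * pi * 0.00114 * 6.828e-11)
R = 2.86133e-09 m = 2.86 nm

2.86


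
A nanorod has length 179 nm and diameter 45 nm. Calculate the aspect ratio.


Aspect ratio AR = length / diameter
AR = 179 / 45
AR = 3.98

3.98


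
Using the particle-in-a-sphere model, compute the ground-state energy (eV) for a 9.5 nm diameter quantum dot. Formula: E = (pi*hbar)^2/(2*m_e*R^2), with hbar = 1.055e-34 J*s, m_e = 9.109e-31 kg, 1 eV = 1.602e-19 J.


Radius R = 9.5/2 = 4.75 nm = 4.75e-09 m
E = (pi * 1.055e-34)^2 / (2 * 9.109e-31 * (4.75e-09)^2)
E(J) = 2.67249e-21
E = E(J) / 1.602e-19 = 0.0167 eV

0.0167


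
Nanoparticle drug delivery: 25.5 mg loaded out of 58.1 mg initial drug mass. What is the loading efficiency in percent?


Drug loading efficiency = (drug loaded / drug initial) * 100
DLE = 25.5 / 58.1 * 100
DLE = 0.4389 * 100
DLE = 43.89%

43.89


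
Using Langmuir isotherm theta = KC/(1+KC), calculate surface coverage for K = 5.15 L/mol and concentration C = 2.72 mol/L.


Langmuir isotherm: theta = K*C / (1 + K*C)
K*C = 5.15 * 2.72 = 14.008
theta = 14.008 / (1 + 14.008) = 14.008 / 15.008
theta = 0.9334

0.9334


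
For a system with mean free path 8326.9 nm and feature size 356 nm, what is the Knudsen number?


Knudsen number Kn = lambda / L
Kn = 8326.9 / 356
Kn = 23.3902

23.3902


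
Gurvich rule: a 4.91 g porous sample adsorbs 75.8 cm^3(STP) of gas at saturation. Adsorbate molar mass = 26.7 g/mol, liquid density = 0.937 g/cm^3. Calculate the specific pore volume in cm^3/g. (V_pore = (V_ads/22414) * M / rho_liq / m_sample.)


Moles adsorbed n = V_ads / 22414 = 75.8 / 22414 = 3.381815e-03 mol
Liquid volume V_liq = n * M / rho_liq = 3.381815e-03 * 26.7 / 0.937 = 0.09637 cm^3
Specific pore volume V_pore = V_liq / m_sample = 0.09637 / 4.91
V_pore = 0.0196 cm^3/g

0.0196


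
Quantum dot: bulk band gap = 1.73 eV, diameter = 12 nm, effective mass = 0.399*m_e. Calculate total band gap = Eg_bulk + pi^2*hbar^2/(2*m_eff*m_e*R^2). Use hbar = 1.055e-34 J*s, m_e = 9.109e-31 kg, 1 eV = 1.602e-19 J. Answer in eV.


Radius R = 12/2 nm = 6e-09 m
Confinement energy dE = pi^2 * hbar^2 / (2 * m_eff * m_e * R^2)
dE = pi^2 * (1.055e-34)^2 / (2 * 0.399 * 9.109e-31 * (6e-09)^2) J, divided by 1.602e-19 J/eV
dE = 0.0262 eV
Total band gap = E_g(bulk) + dE = 1.73 + 0.0262 = 1.7562 eV

1.7562


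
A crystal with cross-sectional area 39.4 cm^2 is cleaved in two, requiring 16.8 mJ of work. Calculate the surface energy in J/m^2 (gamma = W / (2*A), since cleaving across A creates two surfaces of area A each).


Convert: A = 39.4 cm^2 = 0.00394 m^2, W = 16.8 mJ = 0.0168 J
Cleaving exposes two faces of area A, so total new surface = 2*A and gamma = W / (2*A)
gamma = 0.0168 / (2 * 0.00394)
gamma = 2.132 J/m^2

2.132


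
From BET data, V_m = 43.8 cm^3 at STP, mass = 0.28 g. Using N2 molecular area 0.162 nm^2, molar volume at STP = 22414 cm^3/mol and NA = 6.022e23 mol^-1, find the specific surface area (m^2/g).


Number of moles in monolayer = V_m / 22414 = 43.8 / 22414 = 0.00195414
Number of molecules = moles * NA = 0.00195414 * 6.022e23
SA = molecules * sigma / mass
SA = (43.8 / 22414) * 6.022e23 * 0.162e-18 / 0.28
SA = 680.9 m^2/g

680.9


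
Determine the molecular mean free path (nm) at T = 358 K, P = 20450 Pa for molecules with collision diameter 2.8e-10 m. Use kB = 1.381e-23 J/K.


Mean free path: lambda = kB*T / (sqrt(2) * pi * d^2 * P)
lambda = 1.381e-23 * 358 / (sqrt(2) * pi * (2.8e-10)^2 * 20450)
lambda = 6.94069e-07 m
lambda = 694.07 nm

694.07


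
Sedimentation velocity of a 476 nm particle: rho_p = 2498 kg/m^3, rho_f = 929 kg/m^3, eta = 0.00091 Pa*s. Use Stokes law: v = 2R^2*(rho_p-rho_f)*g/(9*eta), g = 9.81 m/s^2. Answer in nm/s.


Radius R = 476/2 nm = 2.38e-07 m
Density difference = 2498 - 929 = 1569 kg/m^3
v = 2 * R^2 * (rho_p - rho_f) * g / (9 * eta)
v = 2 * (2.38e-07)^2 * 1569 * 9.81 / (9 * 0.00091)
v = 2.12908e-07 m/s = 212.908 nm/s

212.908


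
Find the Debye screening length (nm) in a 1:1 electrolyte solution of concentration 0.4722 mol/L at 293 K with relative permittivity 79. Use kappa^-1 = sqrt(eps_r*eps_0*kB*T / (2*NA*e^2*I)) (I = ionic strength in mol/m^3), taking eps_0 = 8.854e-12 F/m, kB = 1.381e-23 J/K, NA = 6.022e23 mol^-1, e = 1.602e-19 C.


Ionic strength I = 0.4722 * 1^2 * 1000 = 472.2 mol/m^3
kappa^-1 = sqrt(79 * 8.854e-12 * 1.381e-23 * 293 / (2 * 6.022e23 * (1.602e-19)^2 * 472.2))
kappa^-1 = 0.44 nm

0.44


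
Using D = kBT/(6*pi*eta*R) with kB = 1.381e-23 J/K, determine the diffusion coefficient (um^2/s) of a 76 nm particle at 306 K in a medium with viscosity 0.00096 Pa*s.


Radius R = 76/2 = 38 nm = 3.8e-08 m
D = kB*T / (6*pi*eta*R)
D = 1.381e-23 * 306 / (6 * pi * 0.00096 * 3.8e-08)
D = 6.14553e-12 m^2/s = 6.146 um^2/s

6.146


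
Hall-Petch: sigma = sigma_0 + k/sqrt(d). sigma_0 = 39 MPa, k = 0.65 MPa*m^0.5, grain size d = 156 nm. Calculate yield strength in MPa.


d = 156 nm = 1.56e-07 m
sqrt(d) = 0.0003949684
Hall-Petch contribution = k / sqrt(d) = 0.65 / 0.0003949684 = 1645.7 MPa
sigma = sigma_0 + k/sqrt(d) = 39 + 1645.7 = 1684.7 MPa

1684.7


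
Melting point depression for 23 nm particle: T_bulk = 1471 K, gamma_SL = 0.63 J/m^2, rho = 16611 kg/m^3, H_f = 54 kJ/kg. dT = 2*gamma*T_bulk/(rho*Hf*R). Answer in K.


Radius R = 23/2 = 11.5 nm = 1.15e-08 m
Convert H_f = 54 kJ/kg = 54000 J/kg
dT = 2 * gamma_SL * T_bulk / (rho * H_f * R)
dT = 2 * 0.63 * 1471 / (16611 * 54000 * 1.15e-08)
dT = 179.7 K

179.7
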